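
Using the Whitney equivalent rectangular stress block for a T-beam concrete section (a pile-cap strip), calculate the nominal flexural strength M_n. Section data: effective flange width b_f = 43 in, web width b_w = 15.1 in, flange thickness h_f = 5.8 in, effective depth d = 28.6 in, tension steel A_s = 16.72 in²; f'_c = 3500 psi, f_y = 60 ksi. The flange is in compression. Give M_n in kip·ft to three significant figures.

Tension: T = A_s f_y = 16.72 × 60 = 1003.2 kips.
Try a within the flange: a = T/(0.85 f'_c b_f) = 1003.2/(0.85 × 3.5 × 43) = 7.842 in.
a = 7.842 > h_f = 5.8 in: the block extends into the web. Split into flange-overhang and web parts.
C_f = 0.85 f'_c (b_f − b_w) h_f = 0.85 × 3.5 × (43 − 15.1) × 5.8 = 481.4 kips.
Remaining web compression depth: a_w = (T − C_f)/(0.85 f'_c b_w) = (1003.2 − 481.4)/(0.85 × 3.5 × 15.1) = 11.616 in.
M_n = C_f(d − h_f/2) + (T − C_f)(d − a_w/2) = 481.4 × (28.6 − 2.9) + 521.8 × (28.6 − 5.808) = 12372.0 + 11892.9 = 24264.9 kip·in.
M_n = 24264.9/12 = 2022.08 kip·ft.

M_n ≈ 2020 kip·ft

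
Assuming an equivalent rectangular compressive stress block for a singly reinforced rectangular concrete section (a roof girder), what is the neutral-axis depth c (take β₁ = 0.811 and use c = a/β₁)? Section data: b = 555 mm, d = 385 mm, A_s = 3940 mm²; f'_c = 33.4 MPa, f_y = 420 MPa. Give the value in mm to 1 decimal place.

c ≈ 129.5 mm

T = A_s f_y = 3940 × 420 = 1654800 N = 1654.8 kN.
Setting C = 0.85 f'_c a b equal to T: a = 1654800/(0.85 × 33.4 × 555) = 105.024 mm.
With β₁ = 0.811, c = a/β₁ = 105.024/0.811 = 129.5 mm.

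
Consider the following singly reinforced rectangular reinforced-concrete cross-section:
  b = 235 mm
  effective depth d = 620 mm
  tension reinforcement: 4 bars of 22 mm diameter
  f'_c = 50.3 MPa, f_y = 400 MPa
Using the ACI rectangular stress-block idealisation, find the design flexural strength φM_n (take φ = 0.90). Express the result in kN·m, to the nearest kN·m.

A_s = 4 × 380 = 1520 mm².
T = A_s f_y = 1520 × 400 = 608000 N = 608 kN.
From C = T: a = T/(0.85 f'_c b) = 608000/(0.85 × 50.3 × 235) = 60.51 mm.
M_n = T(d − a/2) = 608 kN × (620 − 30.255) mm = 358.56 kN·m.
φM_n = 0.90 × 358.56 = 322.70 kN·m.

φM_n ≈ 323 kN·m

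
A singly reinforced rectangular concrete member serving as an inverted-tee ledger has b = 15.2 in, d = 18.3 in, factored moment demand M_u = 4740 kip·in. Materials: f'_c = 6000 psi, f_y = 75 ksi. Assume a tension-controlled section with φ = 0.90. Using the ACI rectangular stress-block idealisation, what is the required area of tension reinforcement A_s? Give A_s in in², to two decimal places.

M_n = M_u/φ = 4740/0.90 = 5266.67 kip·in.
From M_n = 0.85 f'_c a b (d − a/2):
a = d − √(d² − 2M_n/(0.85 f'_c b)) = 18.3 − √(18.3² − 2 × 5266.67/(0.85 × 6 × 15.2)) = 4.193 in.
A_s = 0.85 f'_c a b / f_y = 0.85 × 6 × 4.193 × 15.2 / 75 = 4.334 in².

A_s ≈ 4.33 in²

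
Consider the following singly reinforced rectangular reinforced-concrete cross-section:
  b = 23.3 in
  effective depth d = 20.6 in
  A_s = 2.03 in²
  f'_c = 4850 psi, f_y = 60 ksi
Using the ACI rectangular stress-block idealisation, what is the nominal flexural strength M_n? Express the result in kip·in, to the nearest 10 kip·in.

M_n ≈ 2430 kip·in

T = A_s f_y = 2.03 × 60 = 121.8 kips.
a = T/(0.85 f'_c b) = 121.8/(0.85 × 4.85 × 23.3) = 1.268 in.
M_n = T(d − a/2) = 121.8 × (20.6 − 0.634) = 2431.9 kip·in.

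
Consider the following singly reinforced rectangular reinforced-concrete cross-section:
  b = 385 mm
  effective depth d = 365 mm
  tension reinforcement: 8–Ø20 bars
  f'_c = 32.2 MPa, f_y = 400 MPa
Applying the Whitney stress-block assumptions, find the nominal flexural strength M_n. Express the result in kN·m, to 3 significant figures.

A_s = 8 × 314 = 2512 mm².
T = A_s f_y = 2512 × 400 = 1004800 N = 1004.8 kN.
From C = T: a = T/(0.85 f'_c b) = 1004800/(0.85 × 32.2 × 385) = 95.36 mm.
M_n = T(d − a/2) = 1004.8 kN × (365 − 47.68) mm = 318.84 kN·m.

M_n ≈ 319 kN·m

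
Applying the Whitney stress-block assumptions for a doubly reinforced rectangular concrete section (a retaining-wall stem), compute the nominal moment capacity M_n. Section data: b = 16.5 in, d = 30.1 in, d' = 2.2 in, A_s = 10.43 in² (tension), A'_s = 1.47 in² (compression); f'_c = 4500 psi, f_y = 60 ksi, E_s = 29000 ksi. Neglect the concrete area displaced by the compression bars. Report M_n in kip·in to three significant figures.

M_n ≈ 16400 kip·in

Assume both steels yield.
a = (A_s − A'_s) f_y/(0.85 f'_c b) = (10.43 − 1.47) × 60/(0.85 × 4.5 × 16.5) = 8.518 in.
c = a/β₁ = 8.518/0.825 = 10.325 in; ε'_s = 0.003(c − d')/c = 0.0024 ≥ ε_y = 0.0021, so the compression steel yields.
M_n = (A_s − A'_s) f_y (d − a/2) + A'_s f_y (d − d') = 537.6 × (30.1 − 4.259) + 88.2 × (30.1 − 2.2) = 13892.1 + 2460.8 = 16352.9 kip·in.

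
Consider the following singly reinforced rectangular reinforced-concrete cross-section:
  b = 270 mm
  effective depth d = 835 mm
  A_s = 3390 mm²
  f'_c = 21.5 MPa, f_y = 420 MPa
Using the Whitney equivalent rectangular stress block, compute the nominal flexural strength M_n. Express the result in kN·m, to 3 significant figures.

M_n ≈ 983 kN·m

T = A_s f_y = 3390 × 420 = 1423800 N = 1423.8 kN.
From C = T: a = T/(0.85 f'_c b) = 1423800/(0.85 × 21.5 × 270) = 288.55 mm.
M_n = T(d − a/2) = 1423.8 kN × (835 − 144.275) mm = 983.45 kN·m.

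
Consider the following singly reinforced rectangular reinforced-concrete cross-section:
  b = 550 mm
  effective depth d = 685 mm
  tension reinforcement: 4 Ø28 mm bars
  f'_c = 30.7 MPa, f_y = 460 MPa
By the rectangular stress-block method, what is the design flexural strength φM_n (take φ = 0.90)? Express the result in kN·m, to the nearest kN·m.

A_s = 4 × 616 = 2464 mm².
T = A_s f_y = 2464 × 460 = 1133440 N = 1133.44 kN.
From C = T: a = T/(0.85 f'_c b) = 1133440/(0.85 × 30.7 × 550) = 78.97 mm.
M_n = T(d − a/2) = 1133.44 kN × (685 − 39.485) mm = 731.65 kN·m.
φM_n = 0.90 × 731.65 = 658.49 kN·m.

φM_n ≈ 658 kN·m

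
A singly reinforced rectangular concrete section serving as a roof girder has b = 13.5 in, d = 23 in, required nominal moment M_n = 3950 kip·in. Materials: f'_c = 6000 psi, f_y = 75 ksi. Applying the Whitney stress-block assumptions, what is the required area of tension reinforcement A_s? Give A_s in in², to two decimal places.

From M_n = 0.85 f'_c a b (d − a/2):
a = d − √(d² − 2M_n/(0.85 f'_c b)) = 23 − √(23² − 2 × 3950/(0.85 × 6 × 13.5)) = 2.647 in.
A_s = 0.85 f'_c a b / f_y = 0.85 × 6 × 2.647 × 13.5 / 75 = 2.430 in².

A_s ≈ 2.43 in²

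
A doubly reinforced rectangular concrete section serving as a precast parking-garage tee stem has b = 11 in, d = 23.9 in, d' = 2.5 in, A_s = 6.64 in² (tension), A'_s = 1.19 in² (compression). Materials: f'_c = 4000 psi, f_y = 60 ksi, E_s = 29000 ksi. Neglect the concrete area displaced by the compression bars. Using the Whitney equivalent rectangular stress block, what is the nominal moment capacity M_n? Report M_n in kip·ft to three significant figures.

Assume both steels yield.
a = (A_s − A'_s) f_y/(0.85 f'_c b) = (6.64 − 1.19) × 60/(0.85 × 4 × 11) = 8.743 in.
c = a/β₁ = 8.743/0.85 = 10.286 in; ε'_s = 0.003(c − d')/c = 0.0023 ≥ ε_y = 0.0021, so the compression steel yields.
M_n = (A_s − A'_s) f_y (d − a/2) + A'_s f_y (d − d') = 327 × (23.9 − 4.3715) + 71.4 × (23.9 − 2.5) = 6385.8 + 1528.0 = 7913.8 kip·in = 7913.8/12 = 659.48 kip·ft.

M_n ≈ 659 kip·ft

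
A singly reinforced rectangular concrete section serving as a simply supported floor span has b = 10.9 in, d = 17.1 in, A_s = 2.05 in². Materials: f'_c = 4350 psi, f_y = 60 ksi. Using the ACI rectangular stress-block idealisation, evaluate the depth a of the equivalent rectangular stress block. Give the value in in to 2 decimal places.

a ≈ 3.05 in

T = A_s f_y = 2.05 × 60 = 123 kips.
a = T/(0.85 f'_c b) = 123/(0.85 × 4.35 × 10.9) = 3.05 in.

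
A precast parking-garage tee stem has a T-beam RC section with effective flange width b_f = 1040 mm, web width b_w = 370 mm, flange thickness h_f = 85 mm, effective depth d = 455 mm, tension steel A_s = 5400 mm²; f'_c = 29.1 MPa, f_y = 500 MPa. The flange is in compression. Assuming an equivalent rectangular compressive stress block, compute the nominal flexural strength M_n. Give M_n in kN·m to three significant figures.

M_n ≈ 1080 kN·m

Tension: T = A_s f_y = 5400 × 500 = 2700000 N.
Try a within the flange: a = T/(0.85 f'_c b_f) = 2700000/(0.85 × 29.1 × 1040) = 104.96 mm.
a = 104.96 > h_f = 85 mm: the block extends into the web. Split into flange-overhang and web parts.
C_f = 0.85 f'_c (b_f − b_w) h_f = 0.85 × 29.1 × (1040 − 370) × 85 = 1408658 N.
Remaining web compression depth: a_w = (T − C_f)/(0.85 f'_c b_w) = (2700000 − 1408658)/(0.85 × 29.1 × 370) = 141.10 mm.
M_n = C_f(d − h_f/2) + (T − C_f)(d − a_w/2) = 1408658 × (455 − 42.5) + 1291342 × (455 − 70.55) = 581.07 + 496.46 = 1077.53 × 10⁶ N·mm.
M_n = 1077.53 kN·m.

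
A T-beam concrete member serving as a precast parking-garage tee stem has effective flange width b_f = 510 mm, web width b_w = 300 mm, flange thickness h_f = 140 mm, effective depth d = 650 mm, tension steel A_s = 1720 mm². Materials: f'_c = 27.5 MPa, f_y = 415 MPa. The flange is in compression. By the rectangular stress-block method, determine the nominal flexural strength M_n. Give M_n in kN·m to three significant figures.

M_n ≈ 443 kN·m

Tension: T = A_s f_y = 1720 × 415 = 713800 N.
Try a within the flange: a = T/(0.85 f'_c b_f) = 713800/(0.85 × 27.5 × 510) = 59.88 mm.
Since a = 59.88 ≤ h_f = 140 mm, the stress block lies entirely in the flange; analyse as a rectangular beam of width b_f.
M_n = T(d − a/2) = 713800 × (650 − 29.94) = 442.60 × 10⁶ N·mm.
M_n = 442.60 kN·m.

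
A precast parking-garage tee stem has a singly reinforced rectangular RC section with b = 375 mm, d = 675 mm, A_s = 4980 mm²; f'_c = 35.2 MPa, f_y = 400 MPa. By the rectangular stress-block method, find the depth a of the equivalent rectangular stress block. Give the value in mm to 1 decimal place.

a ≈ 177.5 mm

T = A_s f_y = 4980 × 400 = 1992000 N = 1992 kN.
Setting C = 0.85 f'_c a b equal to T: a = 1992000/(0.85 × 35.2 × 375) = 177.5 mm.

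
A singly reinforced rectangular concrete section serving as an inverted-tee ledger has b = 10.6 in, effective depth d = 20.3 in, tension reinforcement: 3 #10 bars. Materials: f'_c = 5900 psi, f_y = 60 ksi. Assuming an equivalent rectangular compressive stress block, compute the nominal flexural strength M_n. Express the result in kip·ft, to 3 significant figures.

M_n ≈ 346 kip·ft

A_s = 3 × 1.27 = 3.81 in².
T = A_s f_y = 3.81 × 60 = 228.6 kips.
a = T/(0.85 f'_c b) = 228.6/(0.85 × 5.9 × 10.6) = 4.300 in.
M_n = T(d − a/2) = 228.6 × (20.3 − 2.15) = 4149.1 kip·in = 4149.1/12 = 345.76 kip·ft.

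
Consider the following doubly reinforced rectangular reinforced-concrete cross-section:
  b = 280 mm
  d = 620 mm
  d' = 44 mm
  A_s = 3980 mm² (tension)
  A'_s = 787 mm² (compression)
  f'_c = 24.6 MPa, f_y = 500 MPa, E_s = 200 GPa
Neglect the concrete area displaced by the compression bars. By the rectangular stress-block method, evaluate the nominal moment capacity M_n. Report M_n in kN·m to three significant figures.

M_n ≈ 999 kN·m

Assume both tension and compression steel yield.
Net tension couple steel: A_s − A'_s = 3193 mm².
a = (A_s − A'_s) f_y / (0.85 f'_c b) = 1596500/(0.85 × 24.6 × 280) = 272.68 mm.
c = a/β₁ = 272.68/0.85 = 320.80 mm; ε'_s = 0.003(c − d')/c = 0.0026 ≥ f_y/E_s = 0.0025, so compression steel does yield.
M_n = (A_s − A'_s) f_y (d − a/2) + A'_s f_y (d − d') = [1596500 × (620 − 136.34) + 393500 × (620 − 44)] × 10⁻⁶ = 772.16 + 226.66 = 998.82 kN·m.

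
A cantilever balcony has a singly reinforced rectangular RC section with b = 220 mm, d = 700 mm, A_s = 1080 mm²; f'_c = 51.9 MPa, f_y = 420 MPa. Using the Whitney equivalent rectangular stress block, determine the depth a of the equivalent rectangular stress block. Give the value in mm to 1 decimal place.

T = A_s f_y = 1080 × 420 = 453600 N = 453.6 kN.
Setting C = 0.85 f'_c a b equal to T: a = 453600/(0.85 × 51.9 × 220) = 46.7 mm.

a ≈ 46.7 mm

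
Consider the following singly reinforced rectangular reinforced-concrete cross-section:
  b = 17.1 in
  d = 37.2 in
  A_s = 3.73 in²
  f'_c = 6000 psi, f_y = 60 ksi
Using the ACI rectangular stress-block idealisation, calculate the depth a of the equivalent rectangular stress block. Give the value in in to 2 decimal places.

a ≈ 2.57 in

T = A_s f_y = 3.73 × 60 = 223.8 kips.
a = T/(0.85 f'_c b) = 223.8/(0.85 × 6 × 17.1) = 2.57 in.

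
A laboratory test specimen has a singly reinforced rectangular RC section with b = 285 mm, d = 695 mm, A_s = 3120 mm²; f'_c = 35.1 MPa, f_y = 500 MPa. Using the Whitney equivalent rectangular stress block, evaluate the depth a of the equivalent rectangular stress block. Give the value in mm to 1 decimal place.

a ≈ 183.5 mm

T = A_s f_y = 3120 × 500 = 1560000 N = 1560 kN.
Setting C = 0.85 f'_c a b equal to T: a = 1560000/(0.85 × 35.1 × 285) = 183.5 mm.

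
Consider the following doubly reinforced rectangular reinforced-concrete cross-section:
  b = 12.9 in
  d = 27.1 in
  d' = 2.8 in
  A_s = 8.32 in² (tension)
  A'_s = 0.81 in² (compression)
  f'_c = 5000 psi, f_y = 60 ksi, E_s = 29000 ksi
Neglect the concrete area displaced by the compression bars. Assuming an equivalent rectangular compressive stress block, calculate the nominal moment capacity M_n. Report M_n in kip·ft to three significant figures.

Assume both steels yield.
a = (A_s − A'_s) f_y/(0.85 f'_c b) = (8.32 − 0.81) × 60/(0.85 × 5 × 12.9) = 8.219 in.
c = a/β₁ = 8.219/0.8 = 10.274 in; ε'_s = 0.003(c − d')/c = 0.0022 ≥ ε_y = 0.0021, so the compression steel yields.
M_n = (A_s − A'_s) f_y (d − a/2) + A'_s f_y (d − d') = 450.6 × (27.1 − 4.1095) + 48.6 × (27.1 − 2.8) = 10359.5 + 1181.0 = 11540.5 kip·in = 11540.5/12 = 961.71 kip·ft.

M_n ≈ 962 kip·ft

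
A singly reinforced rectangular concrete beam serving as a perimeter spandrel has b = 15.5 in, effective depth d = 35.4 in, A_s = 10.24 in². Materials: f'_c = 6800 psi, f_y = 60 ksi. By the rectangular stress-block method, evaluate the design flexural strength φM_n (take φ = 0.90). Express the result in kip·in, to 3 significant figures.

T = A_s f_y = 10.24 × 60 = 614.4 kips.
a = T/(0.85 f'_c b) = 614.4/(0.85 × 6.8 × 15.5) = 6.858 in.
M_n = T(d − a/2) = 614.4 × (35.4 − 3.429) = 19643.0 kip·in.
φM_n = 0.90 × 19643.0 = 17678.7 kip·in.

φM_n ≈ 17700 kip·in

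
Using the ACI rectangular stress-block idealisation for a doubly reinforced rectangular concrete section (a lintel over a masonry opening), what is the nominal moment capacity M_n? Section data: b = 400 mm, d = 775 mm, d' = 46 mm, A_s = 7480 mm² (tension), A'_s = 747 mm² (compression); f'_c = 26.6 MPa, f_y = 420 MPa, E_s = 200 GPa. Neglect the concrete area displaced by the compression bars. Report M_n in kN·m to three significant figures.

M_n ≈ 1980 kN·m

Assume both tension and compression steel yield.
Net tension couple steel: A_s − A'_s = 6733 mm².
a = (A_s − A'_s) f_y / (0.85 f'_c b) = 2827860/(0.85 × 26.6 × 400) = 312.68 mm.
c = a/β₁ = 312.68/0.85 = 367.86 mm; ε'_s = 0.003(c − d')/c = 0.0026 ≥ f_y/E_s = 0.0021, so compression steel does yield.
M_n = (A_s − A'_s) f_y (d − a/2) + A'_s f_y (d − d') = [2827860 × (775 − 156.34) + 313740 × (775 − 46)] × 10⁻⁶ = 1749.48 + 228.72 = 1978.20 kN·m.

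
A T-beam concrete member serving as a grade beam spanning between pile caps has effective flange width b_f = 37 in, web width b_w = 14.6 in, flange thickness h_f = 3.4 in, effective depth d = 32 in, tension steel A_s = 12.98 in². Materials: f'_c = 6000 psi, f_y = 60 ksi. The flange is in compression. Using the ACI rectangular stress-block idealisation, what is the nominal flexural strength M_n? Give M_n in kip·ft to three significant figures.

Tension: T = A_s f_y = 12.98 × 60 = 778.8 kips.
Try a within the flange: a = T/(0.85 f'_c b_f) = 778.8/(0.85 × 6 × 37) = 4.127 in.
a = 4.127 > h_f = 3.4 in: the block extends into the web. Split into flange-overhang and web parts.
C_f = 0.85 f'_c (b_f − b_w) h_f = 0.85 × 6 × (37 − 14.6) × 3.4 = 388.4 kips.
Remaining web compression depth: a_w = (T − C_f)/(0.85 f'_c b_w) = (778.8 − 388.4)/(0.85 × 6 × 14.6) = 5.243 in.
M_n = C_f(d − h_f/2) + (T − C_f)(d − a_w/2) = 388.4 × (32 − 1.7) + 390.4 × (32 − 2.6215) = 11768.5 + 11469.4 = 23237.9 kip·in.
M_n = 23237.9/12 = 1936.49 kip·ft.

M_n ≈ 1940 kip·ft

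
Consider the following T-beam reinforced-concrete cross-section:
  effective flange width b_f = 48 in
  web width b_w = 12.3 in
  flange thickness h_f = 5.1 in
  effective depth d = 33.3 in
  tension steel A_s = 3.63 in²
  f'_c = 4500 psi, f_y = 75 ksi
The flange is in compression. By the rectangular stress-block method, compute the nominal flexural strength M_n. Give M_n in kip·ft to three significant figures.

M_n ≈ 739 kip·ft

Tension: T = A_s f_y = 3.63 × 75 = 272.25 kips.
Try a within the flange: a = T/(0.85 f'_c b_f) = 272.25/(0.85 × 4.5 × 48) = 1.483 in.
Since a = 1.483 ≤ h_f = 5.1 in, the stress block lies entirely in the flange; analyse as a rectangular beam of width b_f.
M_n = T(d − a/2) = 272.25 × (33.3 − 0.7415) = 8864.1 kip·in.
M_n = 8864.1/12 = 738.68 kip·ft.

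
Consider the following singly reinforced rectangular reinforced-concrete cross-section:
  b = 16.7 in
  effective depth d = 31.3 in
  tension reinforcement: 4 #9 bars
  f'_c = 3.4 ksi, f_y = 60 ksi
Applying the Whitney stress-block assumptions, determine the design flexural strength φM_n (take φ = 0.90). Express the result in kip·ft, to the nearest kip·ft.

A_s = 4 × 1 = 4 in².
T = A_s f_y = 4 × 60 = 240 kips.
a = T/(0.85 f'_c b) = 240/(0.85 × 3.4 × 16.7) = 4.973 in.
M_n = T(d − a/2) = 240 × (31.3 − 2.4865) = 6915.2 kip·in = 6915.2/12 = 576.27 kip·ft.
φM_n = 0.90 × 576.27 = 518.64 kip·ft.

φM_n ≈ 519 kip·ft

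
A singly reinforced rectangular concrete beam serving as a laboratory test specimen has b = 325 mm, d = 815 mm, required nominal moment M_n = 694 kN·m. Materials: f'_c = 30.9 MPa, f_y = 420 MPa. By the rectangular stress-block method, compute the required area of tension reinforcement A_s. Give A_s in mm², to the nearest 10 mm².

A_s ≈ 2170 mm²

With M_n = 0.85 f'_c a b (d − a/2), solve the quadratic for a:
a = d − √(d² − 2M_n/(0.85 f'_c b)) = 815 − √(815² − 2 × 694×10⁶/(0.85 × 30.9 × 325)) = 106.75 mm.
A_s = 0.85 f'_c a b / f_y = 0.85 × 30.9 × 106.75 × 325 / 420 = 2169.6 mm².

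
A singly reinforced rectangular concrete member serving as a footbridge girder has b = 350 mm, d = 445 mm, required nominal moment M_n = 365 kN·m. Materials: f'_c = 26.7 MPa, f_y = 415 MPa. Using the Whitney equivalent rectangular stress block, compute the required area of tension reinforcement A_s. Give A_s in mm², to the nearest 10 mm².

A_s ≈ 2280 mm²

With M_n = 0.85 f'_c a b (d − a/2), solve the quadratic for a:
a = d − √(d² − 2M_n/(0.85 f'_c b)) = 445 − √(445² − 2 × 365×10⁶/(0.85 × 26.7 × 350)) = 119.23 mm.
A_s = 0.85 f'_c a b / f_y = 0.85 × 26.7 × 119.23 × 350 / 415 = 2282.1 mm².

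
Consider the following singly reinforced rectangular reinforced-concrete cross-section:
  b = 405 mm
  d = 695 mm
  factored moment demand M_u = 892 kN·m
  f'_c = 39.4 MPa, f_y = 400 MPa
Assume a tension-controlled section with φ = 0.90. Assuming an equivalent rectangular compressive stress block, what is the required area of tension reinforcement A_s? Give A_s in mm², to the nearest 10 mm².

A_s ≈ 3890 mm²

M_n = M_u/φ = 892/0.90 = 991.111 kN·m.
With M_n = 0.85 f'_c a b (d − a/2), solve the quadratic for a:
a = d − √(d² − 2M_n/(0.85 f'_c b)) = 695 − √(695² − 2 × 991.111×10⁶/(0.85 × 39.4 × 405)) = 114.59 mm.
A_s = 0.85 f'_c a b / f_y = 0.85 × 39.4 × 114.59 × 405 / 400 = 3885.6 mm².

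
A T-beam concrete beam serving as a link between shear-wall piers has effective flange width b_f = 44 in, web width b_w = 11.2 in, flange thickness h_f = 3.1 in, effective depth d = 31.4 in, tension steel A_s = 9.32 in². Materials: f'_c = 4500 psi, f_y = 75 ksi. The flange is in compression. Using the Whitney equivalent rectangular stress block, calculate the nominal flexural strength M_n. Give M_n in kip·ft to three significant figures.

Tension: T = A_s f_y = 9.32 × 75 = 699 kips.
Try a within the flange: a = T/(0.85 f'_c b_f) = 699/(0.85 × 4.5 × 44) = 4.153 in.
a = 4.153 > h_f = 3.1 in: the block extends into the web. Split into flange-overhang and web parts.
C_f = 0.85 f'_c (b_f − b_w) h_f = 0.85 × 4.5 × (44 − 11.2) × 3.1 = 388.9 kips.
Remaining web compression depth: a_w = (T − C_f)/(0.85 f'_c b_w) = (699 − 388.9)/(0.85 × 4.5 × 11.2) = 7.239 in.
M_n = C_f(d − h_f/2) + (T − C_f)(d − a_w/2) = 388.9 × (31.4 − 1.55) + 310.1 × (31.4 − 3.6195) = 11608.7 + 8614.7 = 20223.4 kip·in.
M_n = 20223.4/12 = 1685.28 kip·ft.

M_n ≈ 1690 kip·ft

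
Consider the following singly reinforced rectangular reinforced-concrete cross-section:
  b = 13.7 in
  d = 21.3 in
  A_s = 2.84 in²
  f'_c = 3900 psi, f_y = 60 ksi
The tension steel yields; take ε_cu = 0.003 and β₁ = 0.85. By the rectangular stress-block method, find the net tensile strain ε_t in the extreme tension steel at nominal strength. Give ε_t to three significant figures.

a = A_s f_y/(0.85 f'_c b) = 3.752 in.
β₁ = 0.85, so c = a/β₁ = 3.752/0.85 = 4.414 in.
From the linear strain diagram with ε_cu = 0.003: ε_t = 0.003 (d − c)/c = 0.003 × (21.3 − 4.414)/4.414 = 0.0115.
Since ε_t ≥ 0.005, the section is tension-controlled.

ε_t ≈ 0.0115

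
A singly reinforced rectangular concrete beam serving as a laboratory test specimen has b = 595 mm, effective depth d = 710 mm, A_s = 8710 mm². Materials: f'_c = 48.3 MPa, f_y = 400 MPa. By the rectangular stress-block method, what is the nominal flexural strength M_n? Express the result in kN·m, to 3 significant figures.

M_n ≈ 2230 kN·m

T = A_s f_y = 8710 × 400 = 3484000 N = 3484 kN.
From C = T: a = T/(0.85 f'_c b) = 3484000/(0.85 × 48.3 × 595) = 142.62 mm.
M_n = T(d − a/2) = 3484 kN × (710 − 71.31) mm = 2225.20 kN·m.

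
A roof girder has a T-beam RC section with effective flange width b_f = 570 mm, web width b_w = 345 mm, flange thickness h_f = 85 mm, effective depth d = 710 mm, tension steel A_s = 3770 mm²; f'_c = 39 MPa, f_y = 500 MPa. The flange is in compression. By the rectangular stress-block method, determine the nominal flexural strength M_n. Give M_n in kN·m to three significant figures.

M_n ≈ 1240 kN·m

Tension: T = A_s f_y = 3770 × 500 = 1885000 N.
Try a within the flange: a = T/(0.85 f'_c b_f) = 1885000/(0.85 × 39 × 570) = 99.76 mm.
a = 99.76 > h_f = 85 mm: the block extends into the web. Split into flange-overhang and web parts.
C_f = 0.85 f'_c (b_f − b_w) h_f = 0.85 × 39 × (570 − 345) × 85 = 633994 N.
Remaining web compression depth: a_w = (T − C_f)/(0.85 f'_c b_w) = (1885000 − 633994)/(0.85 × 39 × 345) = 109.38 mm.
M_n = C_f(d − h_f/2) + (T − C_f)(d − a_w/2) = 633994 × (710 − 42.5) + 1251006 × (710 − 54.69) = 423.19 + 819.80 = 1242.99 × 10⁶ N·mm.
M_n = 1242.99 kN·m.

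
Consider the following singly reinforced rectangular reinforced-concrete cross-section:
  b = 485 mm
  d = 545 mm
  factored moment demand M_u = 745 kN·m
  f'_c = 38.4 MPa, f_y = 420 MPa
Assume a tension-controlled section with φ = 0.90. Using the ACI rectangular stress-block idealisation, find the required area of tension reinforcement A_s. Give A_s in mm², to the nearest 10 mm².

A_s ≈ 4010 mm²

M_n = M_u/φ = 745/0.90 = 827.778 kN·m.
With M_n = 0.85 f'_c a b (d − a/2), solve the quadratic for a:
a = d − √(d² − 2M_n/(0.85 f'_c b)) = 545 − √(545² − 2 × 827.778×10⁶/(0.85 × 38.4 × 485)) = 106.32 mm.
A_s = 0.85 f'_c a b / f_y = 0.85 × 38.4 × 106.32 × 485 / 420 = 4007.4 mm².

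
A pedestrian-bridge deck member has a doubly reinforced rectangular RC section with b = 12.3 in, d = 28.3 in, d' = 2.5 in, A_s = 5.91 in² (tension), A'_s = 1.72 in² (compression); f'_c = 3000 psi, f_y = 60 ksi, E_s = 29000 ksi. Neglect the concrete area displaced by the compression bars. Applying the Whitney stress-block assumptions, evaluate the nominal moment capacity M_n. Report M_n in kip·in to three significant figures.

M_n ≈ 8770 kip·in

Assume both steels yield.
a = (A_s − A'_s) f_y/(0.85 f'_c b) = (5.91 − 1.72) × 60/(0.85 × 3 × 12.3) = 8.015 in.
c = a/β₁ = 8.015/0.85 = 9.429 in; ε'_s = 0.003(c − d')/c = 0.0022 ≥ ε_y = 0.0021, so the compression steel yields.
M_n = (A_s − A'_s) f_y (d − a/2) + A'_s f_y (d − d') = 251.4 × (28.3 − 4.0075) + 103.2 × (28.3 − 2.5) = 6107.1 + 2662.6 = 8769.7 kip·in.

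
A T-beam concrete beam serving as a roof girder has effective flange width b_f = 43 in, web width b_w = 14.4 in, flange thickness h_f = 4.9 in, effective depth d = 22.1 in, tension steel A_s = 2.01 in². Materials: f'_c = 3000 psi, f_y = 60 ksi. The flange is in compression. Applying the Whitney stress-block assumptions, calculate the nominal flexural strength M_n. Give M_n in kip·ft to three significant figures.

M_n ≈ 217 kip·ft

Tension: T = A_s f_y = 2.01 × 60 = 120.6 kips.
Try a within the flange: a = T/(0.85 f'_c b_f) = 120.6/(0.85 × 3 × 43) = 1.100 in.
Since a = 1.100 ≤ h_f = 4.9 in, the stress block lies entirely in the flange; analyse as a rectangular beam of width b_f.
M_n = T(d − a/2) = 120.6 × (22.1 − 0.55) = 2598.9 kip·in.
M_n = 2598.9/12 = 216.58 kip·ft.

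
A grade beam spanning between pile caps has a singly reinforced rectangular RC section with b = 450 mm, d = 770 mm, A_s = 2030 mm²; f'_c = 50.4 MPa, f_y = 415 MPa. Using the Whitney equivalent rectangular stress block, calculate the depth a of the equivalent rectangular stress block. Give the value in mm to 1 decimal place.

T = A_s f_y = 2030 × 415 = 842450 N = 842.45 kN.
Setting C = 0.85 f'_c a b equal to T: a = 842450/(0.85 × 50.4 × 450) = 43.7 mm.

a ≈ 43.7 mm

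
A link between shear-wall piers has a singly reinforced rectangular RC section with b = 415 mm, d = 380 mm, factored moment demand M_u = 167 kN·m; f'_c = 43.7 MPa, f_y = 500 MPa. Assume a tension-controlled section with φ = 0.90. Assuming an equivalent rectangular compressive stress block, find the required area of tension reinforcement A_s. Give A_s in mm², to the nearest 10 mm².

A_s ≈ 1020 mm²

M_n = M_u/φ = 167/0.90 = 185.556 kN·m.
With M_n = 0.85 f'_c a b (d − a/2), solve the quadratic for a:
a = d − √(d² − 2M_n/(0.85 f'_c b)) = 380 − √(380² − 2 × 185.556×10⁶/(0.85 × 43.7 × 415)) = 33.12 mm.
A_s = 0.85 f'_c a b / f_y = 0.85 × 43.7 × 33.12 × 415 / 500 = 1021.1 mm².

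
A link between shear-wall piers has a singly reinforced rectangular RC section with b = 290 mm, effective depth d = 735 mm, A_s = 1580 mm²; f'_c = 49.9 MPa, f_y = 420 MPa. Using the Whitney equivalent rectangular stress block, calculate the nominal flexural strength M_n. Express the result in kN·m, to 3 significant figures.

T = A_s f_y = 1580 × 420 = 663600 N = 663.6 kN.
From C = T: a = T/(0.85 f'_c b) = 663600/(0.85 × 49.9 × 290) = 53.95 mm.
M_n = T(d − a/2) = 663.6 kN × (735 − 26.975) mm = 469.85 kN·m.

M_n ≈ 470 kN·m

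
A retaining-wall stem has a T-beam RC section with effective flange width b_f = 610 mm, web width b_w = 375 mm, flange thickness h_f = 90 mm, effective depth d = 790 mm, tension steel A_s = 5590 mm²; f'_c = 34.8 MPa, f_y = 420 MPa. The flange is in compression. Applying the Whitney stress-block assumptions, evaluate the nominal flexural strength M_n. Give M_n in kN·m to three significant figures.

M_n ≈ 1690 kN·m

Tension: T = A_s f_y = 5590 × 420 = 2347800 N.
Try a within the flange: a = T/(0.85 f'_c b_f) = 2347800/(0.85 × 34.8 × 610) = 130.12 mm.
a = 130.12 > h_f = 90 mm: the block extends into the web. Split into flange-overhang and web parts.
C_f = 0.85 f'_c (b_f − b_w) h_f = 0.85 × 34.8 × (610 − 375) × 90 = 625617 N.
Remaining web compression depth: a_w = (T − C_f)/(0.85 f'_c b_w) = (2347800 − 625617)/(0.85 × 34.8 × 375) = 155.26 mm.
M_n = C_f(d − h_f/2) + (T − C_f)(d − a_w/2) = 625617 × (790 − 45) + 1722183 × (790 − 77.63) = 466.08 + 1226.83 = 1692.91 × 10⁶ N·mm.
M_n = 1692.91 kN·m.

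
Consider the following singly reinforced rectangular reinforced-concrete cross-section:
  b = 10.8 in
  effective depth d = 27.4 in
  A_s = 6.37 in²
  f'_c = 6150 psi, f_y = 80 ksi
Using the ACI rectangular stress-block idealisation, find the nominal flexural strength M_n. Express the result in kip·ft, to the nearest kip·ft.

T = A_s f_y = 6.37 × 80 = 509.6 kips.
a = T/(0.85 f'_c b) = 509.6/(0.85 × 6.15 × 10.8) = 9.026 in.
M_n = T(d − a/2) = 509.6 × (27.4 − 4.513) = 11663.2 kip·in = 11663.2/12 = 971.93 kip·ft.

M_n ≈ 972 kip·ft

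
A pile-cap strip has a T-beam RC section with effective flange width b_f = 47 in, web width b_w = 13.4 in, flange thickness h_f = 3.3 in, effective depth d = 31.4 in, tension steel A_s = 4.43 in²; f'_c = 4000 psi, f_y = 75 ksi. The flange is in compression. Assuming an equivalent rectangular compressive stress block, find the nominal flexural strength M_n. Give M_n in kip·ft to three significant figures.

Tension: T = A_s f_y = 4.43 × 75 = 332.25 kips.
Try a within the flange: a = T/(0.85 f'_c b_f) = 332.25/(0.85 × 4 × 47) = 2.079 in.
Since a = 2.079 ≤ h_f = 3.3 in, the stress block lies entirely in the flange; analyse as a rectangular beam of width b_f.
M_n = T(d − a/2) = 332.25 × (31.4 − 1.0395) = 10087.3 kip·in.
M_n = 10087.3/12 = 840.61 kip·ft.

M_n ≈ 841 kip·ft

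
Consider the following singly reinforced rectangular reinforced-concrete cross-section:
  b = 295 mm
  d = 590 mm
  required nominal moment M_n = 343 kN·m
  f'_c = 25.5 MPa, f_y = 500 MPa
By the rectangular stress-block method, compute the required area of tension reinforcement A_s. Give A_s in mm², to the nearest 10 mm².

A_s ≈ 1270 mm²

With M_n = 0.85 f'_c a b (d − a/2), solve the quadratic for a:
a = d − √(d² − 2M_n/(0.85 f'_c b)) = 590 − √(590² − 2 × 343×10⁶/(0.85 × 25.5 × 295)) = 99.27 mm.
A_s = 0.85 f'_c a b / f_y = 0.85 × 25.5 × 99.27 × 295 / 500 = 1269.5 mm².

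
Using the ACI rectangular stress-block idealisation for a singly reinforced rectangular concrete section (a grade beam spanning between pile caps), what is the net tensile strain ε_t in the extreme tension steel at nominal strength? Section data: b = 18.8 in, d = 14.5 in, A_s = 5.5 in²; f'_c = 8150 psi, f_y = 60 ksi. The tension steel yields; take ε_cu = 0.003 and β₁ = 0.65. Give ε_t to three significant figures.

a = A_s f_y/(0.85 f'_c b) = 2.534 in.
β₁ = 0.65, so c = a/β₁ = 2.534/0.65 = 3.898 in.
From the linear strain diagram with ε_cu = 0.003: ε_t = 0.003 (d − c)/c = 0.003 × (14.5 − 3.898)/3.898 = 0.00816.
Since ε_t ≥ 0.005, the section is tension-controlled.

ε_t ≈ 0.00816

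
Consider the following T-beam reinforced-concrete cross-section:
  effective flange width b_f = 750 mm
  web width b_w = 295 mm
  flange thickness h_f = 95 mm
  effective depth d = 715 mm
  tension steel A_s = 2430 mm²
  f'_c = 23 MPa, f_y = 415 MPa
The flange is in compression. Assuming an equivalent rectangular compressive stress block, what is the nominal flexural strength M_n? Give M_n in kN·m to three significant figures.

Tension: T = A_s f_y = 2430 × 415 = 1008450 N.
Try a within the flange: a = T/(0.85 f'_c b_f) = 1008450/(0.85 × 23 × 750) = 68.78 mm.
Since a = 68.78 ≤ h_f = 95 mm, the stress block lies entirely in the flange; analyse as a rectangular beam of width b_f.
M_n = T(d − a/2) = 1008450 × (715 − 34.39) = 686.36 × 10⁶ N·mm.
M_n = 686.36 kN·m.

M_n ≈ 686 kN·m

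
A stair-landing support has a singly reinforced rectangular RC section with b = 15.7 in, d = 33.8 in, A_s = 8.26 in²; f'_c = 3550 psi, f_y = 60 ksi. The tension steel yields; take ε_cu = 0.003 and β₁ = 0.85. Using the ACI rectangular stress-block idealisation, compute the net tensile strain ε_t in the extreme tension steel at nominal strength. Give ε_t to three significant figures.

ε_t ≈ 0.00524

a = A_s f_y/(0.85 f'_c b) = 10.461 in.
β₁ = 0.85, so c = a/β₁ = 10.461/0.85 = 12.307 in.
From the linear strain diagram with ε_cu = 0.003: ε_t = 0.003 (d − c)/c = 0.003 × (33.8 − 12.307)/12.307 = 0.00524.
Since ε_t ≥ 0.005, the section is tension-controlled.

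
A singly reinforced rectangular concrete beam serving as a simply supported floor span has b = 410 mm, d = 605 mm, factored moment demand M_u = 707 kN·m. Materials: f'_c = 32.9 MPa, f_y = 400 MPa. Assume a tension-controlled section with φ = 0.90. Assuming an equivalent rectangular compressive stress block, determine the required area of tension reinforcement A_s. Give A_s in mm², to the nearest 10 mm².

A_s ≈ 3620 mm²

M_n = M_u/φ = 707/0.90 = 785.556 kN·m.
With M_n = 0.85 f'_c a b (d − a/2), solve the quadratic for a:
a = d − √(d² − 2M_n/(0.85 f'_c b)) = 605 − √(605² − 2 × 785.556×10⁶/(0.85 × 32.9 × 410)) = 126.46 mm.
A_s = 0.85 f'_c a b / f_y = 0.85 × 32.9 × 126.46 × 410 / 400 = 3624.9 mm².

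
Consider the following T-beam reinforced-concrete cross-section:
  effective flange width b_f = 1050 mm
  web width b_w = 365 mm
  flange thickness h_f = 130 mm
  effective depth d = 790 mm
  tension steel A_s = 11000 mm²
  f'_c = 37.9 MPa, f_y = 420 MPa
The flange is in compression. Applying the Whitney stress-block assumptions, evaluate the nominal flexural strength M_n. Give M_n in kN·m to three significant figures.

Tension: T = A_s f_y = 11000 × 420 = 4620000 N.
Try a within the flange: a = T/(0.85 f'_c b_f) = 4620000/(0.85 × 37.9 × 1050) = 136.58 mm.
a = 136.58 > h_f = 130 mm: the block extends into the web. Split into flange-overhang and web parts.
C_f = 0.85 f'_c (b_f − b_w) h_f = 0.85 × 37.9 × (1050 − 365) × 130 = 2868746 N.
Remaining web compression depth: a_w = (T − C_f)/(0.85 f'_c b_w) = (4620000 − 2868746)/(0.85 × 37.9 × 365) = 148.94 mm.
M_n = C_f(d − h_f/2) + (T − C_f)(d − a_w/2) = 2868746 × (790 − 65) + 1751254 × (790 − 74.47) = 2079.84 + 1253.07 = 3332.91 × 10⁶ N·mm.
M_n = 3332.91 kN·m.

M_n ≈ 3330 kN·m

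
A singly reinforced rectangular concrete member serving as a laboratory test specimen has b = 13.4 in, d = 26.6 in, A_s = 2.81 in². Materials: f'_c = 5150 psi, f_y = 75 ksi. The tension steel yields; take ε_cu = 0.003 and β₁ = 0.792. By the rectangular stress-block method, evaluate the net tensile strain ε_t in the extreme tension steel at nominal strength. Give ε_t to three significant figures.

a = A_s f_y/(0.85 f'_c b) = 3.593 in.
β₁ = 0.792, so c = a/β₁ = 3.593/0.792 = 4.537 in.
From the linear strain diagram with ε_cu = 0.003: ε_t = 0.003 (d − c)/c = 0.003 × (26.6 − 4.537)/4.537 = 0.0146.
Since ε_t ≥ 0.005, the section is tension-controlled.

ε_t ≈ 0.0146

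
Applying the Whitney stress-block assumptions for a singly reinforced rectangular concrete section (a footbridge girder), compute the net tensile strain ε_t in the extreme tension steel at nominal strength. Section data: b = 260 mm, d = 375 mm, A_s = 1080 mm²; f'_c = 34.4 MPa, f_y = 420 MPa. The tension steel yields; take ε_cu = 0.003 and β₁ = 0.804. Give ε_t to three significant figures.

ε_t ≈ 0.0122

a = A_s f_y/(0.85 f'_c b) = 59.67 mm.
β₁ = 0.804, so c = a/β₁ = 59.67/0.804 = 74.22 mm.
From the linear strain diagram with ε_cu = 0.003: ε_t = 0.003 (d − c)/c = 0.003 × (375 − 74.22)/74.22 = 0.0122.
Since ε_t ≥ 0.005, the section is tension-controlled.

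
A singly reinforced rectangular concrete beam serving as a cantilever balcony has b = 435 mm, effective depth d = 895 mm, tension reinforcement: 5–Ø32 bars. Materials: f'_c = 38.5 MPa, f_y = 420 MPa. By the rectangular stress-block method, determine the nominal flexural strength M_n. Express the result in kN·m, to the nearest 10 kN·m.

M_n ≈ 1410 kN·m

A_s = 5 × 804 = 4020 mm².
T = A_s f_y = 4020 × 420 = 1688400 N = 1688.4 kN.
From C = T: a = T/(0.85 f'_c b) = 1688400/(0.85 × 38.5 × 435) = 118.61 mm.
M_n = T(d − a/2) = 1688.4 kN × (895 − 59.305) mm = 1410.99 kN·m.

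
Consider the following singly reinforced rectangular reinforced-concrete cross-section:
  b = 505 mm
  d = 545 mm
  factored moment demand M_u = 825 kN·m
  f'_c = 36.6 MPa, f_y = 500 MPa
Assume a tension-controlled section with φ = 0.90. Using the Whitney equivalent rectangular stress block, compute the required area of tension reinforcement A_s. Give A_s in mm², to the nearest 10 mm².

A_s ≈ 3780 mm²

M_n = M_u/φ = 825/0.90 = 916.667 kN·m.
With M_n = 0.85 f'_c a b (d − a/2), solve the quadratic for a:
a = d − √(d² − 2M_n/(0.85 f'_c b)) = 545 − √(545² − 2 × 916.667×10⁶/(0.85 × 36.6 × 505)) = 120.35 mm.
A_s = 0.85 f'_c a b / f_y = 0.85 × 36.6 × 120.35 × 505 / 500 = 3781.5 mm².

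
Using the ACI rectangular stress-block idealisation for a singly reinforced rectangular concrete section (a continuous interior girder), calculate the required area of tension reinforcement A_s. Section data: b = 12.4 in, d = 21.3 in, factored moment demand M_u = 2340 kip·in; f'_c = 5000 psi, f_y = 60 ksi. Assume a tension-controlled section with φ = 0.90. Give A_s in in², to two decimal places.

M_n = M_u/φ = 2340/0.90 = 2600 kip·in.
From M_n = 0.85 f'_c a b (d − a/2):
a = d − √(d² − 2M_n/(0.85 f'_c b)) = 21.3 − √(21.3² − 2 × 2600/(0.85 × 5 × 12.4)) = 2.458 in.
A_s = 0.85 f'_c a b / f_y = 0.85 × 5 × 2.458 × 12.4 / 60 = 2.159 in².

A_s ≈ 2.16 in²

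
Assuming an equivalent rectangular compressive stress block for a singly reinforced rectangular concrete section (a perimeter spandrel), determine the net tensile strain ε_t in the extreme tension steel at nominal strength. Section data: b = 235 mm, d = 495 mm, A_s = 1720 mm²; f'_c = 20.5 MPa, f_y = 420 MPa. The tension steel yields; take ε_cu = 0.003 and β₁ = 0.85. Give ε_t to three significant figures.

ε_t ≈ 0.00415

a = A_s f_y/(0.85 f'_c b) = 176.42 mm.
β₁ = 0.85, so c = a/β₁ = 176.42/0.85 = 207.55 mm.
From the linear strain diagram with ε_cu = 0.003: ε_t = 0.003 (d − c)/c = 0.003 × (495 − 207.55)/207.55 = 0.00415.
ε_t is between 0.004 and 0.005 — transition zone.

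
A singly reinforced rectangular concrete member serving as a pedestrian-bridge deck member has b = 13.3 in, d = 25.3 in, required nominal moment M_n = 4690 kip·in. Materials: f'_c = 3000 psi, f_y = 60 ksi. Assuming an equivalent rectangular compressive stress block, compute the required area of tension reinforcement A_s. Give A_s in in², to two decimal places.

From M_n = 0.85 f'_c a b (d − a/2):
a = d − √(d² − 2M_n/(0.85 f'_c b)) = 25.3 − √(25.3² − 2 × 4690/(0.85 × 3 × 13.3)) = 6.234 in.
A_s = 0.85 f'_c a b / f_y = 0.85 × 3 × 6.234 × 13.3 / 60 = 3.524 in².

A_s ≈ 3.52 in²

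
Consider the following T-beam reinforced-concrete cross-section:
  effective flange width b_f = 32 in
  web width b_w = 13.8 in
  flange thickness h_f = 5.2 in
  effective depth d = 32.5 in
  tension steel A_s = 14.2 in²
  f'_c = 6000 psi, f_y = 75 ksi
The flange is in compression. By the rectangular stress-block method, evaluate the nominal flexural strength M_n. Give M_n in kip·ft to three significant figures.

M_n ≈ 2580 kip·ft

Tension: T = A_s f_y = 14.2 × 75 = 1065 kips.
Try a within the flange: a = T/(0.85 f'_c b_f) = 1065/(0.85 × 6 × 32) = 6.526 in.
a = 6.526 > h_f = 5.2 in: the block extends into the web. Split into flange-overhang and web parts.
C_f = 0.85 f'_c (b_f − b_w) h_f = 0.85 × 6 × (32 − 13.8) × 5.2 = 482.7 kips.
Remaining web compression depth: a_w = (T − C_f)/(0.85 f'_c b_w) = (1065 − 482.7)/(0.85 × 6 × 13.8) = 8.274 in.
M_n = C_f(d − h_f/2) + (T − C_f)(d − a_w/2) = 482.7 × (32.5 − 2.6) + 582.3 × (32.5 − 4.137) = 14432.7 + 16515.8 = 30948.5 kip·in.
M_n = 30948.5/12 = 2579.04 kip·ft.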